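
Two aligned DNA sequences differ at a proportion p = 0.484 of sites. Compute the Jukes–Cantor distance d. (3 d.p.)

d = −(3/4) ln(1 − 4p/3) = −0.75 ln(1 − 0.645333) = −0.75 ln(0.354667)
  = −0.75 × (-1.036576) = 0.777432 substitutions/site.

0.777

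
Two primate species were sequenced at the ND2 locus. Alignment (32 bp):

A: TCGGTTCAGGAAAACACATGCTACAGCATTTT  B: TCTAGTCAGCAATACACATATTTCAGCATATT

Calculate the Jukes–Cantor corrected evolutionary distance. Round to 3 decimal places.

The sequences differ at 9 of 32 sites (3, 4, 5, 10, 13, 20, 21, 23, 30), so p = 9/32 = 0.28125.
d = −(3/4) ln(1 − 4p/3) = −0.75 ln(1 − 0.375) = −0.75 ln(0.625)
  = −0.75 × (-0.470004) = 0.352503 substitutions/site.

0.353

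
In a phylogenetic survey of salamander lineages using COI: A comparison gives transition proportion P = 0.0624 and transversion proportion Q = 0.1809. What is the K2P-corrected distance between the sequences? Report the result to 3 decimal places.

0.295

Under the Kimura two-parameter model, d = −½ ln(1 − 2P − Q) − ¼ ln(1 − 2Q).
1 − 2P − Q = 0.6943, giving −½ ln(0.6943) = 0.182426.
1 − 2Q = 0.6382, giving −¼ ln(0.6382) = 0.112276.
d = 0.182426 + 0.112276 = 0.294702.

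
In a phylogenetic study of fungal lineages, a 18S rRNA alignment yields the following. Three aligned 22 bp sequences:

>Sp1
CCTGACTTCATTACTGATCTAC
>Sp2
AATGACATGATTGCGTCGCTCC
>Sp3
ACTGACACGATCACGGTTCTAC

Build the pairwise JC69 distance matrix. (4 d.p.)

Sp1–Sp2: 10/22 sites differ → p ≈ 0.454545, d = −0.75 ln(1 − 0.60606) = 0.698667 ≈ 0.6987.
Sp1–Sp3: 7/22 sites differ → p ≈ 0.318182, d = −0.75 ln(1 − 0.424243) = 0.414052 ≈ 0.4141.
Sp2–Sp3: 8/22 sites differ → p ≈ 0.363636, d = −0.75 ln(1 − 0.484848) = 0.497470 ≈ 0.4975.

d(Sp1,Sp2) = 0.6987, d(Sp1,Sp3) = 0.4141, d(Sp2,Sp3) = 0.4975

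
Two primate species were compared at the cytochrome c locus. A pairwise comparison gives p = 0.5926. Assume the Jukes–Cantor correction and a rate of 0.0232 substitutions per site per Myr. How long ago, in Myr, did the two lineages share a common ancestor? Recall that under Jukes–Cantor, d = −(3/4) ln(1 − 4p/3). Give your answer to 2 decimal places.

25.24

d = −(3/4) ln(1 − 4p/3) = −0.75 ln(1 − 0.790133) = −0.75 ln(0.209867)
  = −0.75 × (-1.561281) = 1.170961 substitutions/site.
Under a molecular clock d = 2μt, so t = d/(2μ) = 1.170961 / (2 × 0.0232) = 25.24 Myr.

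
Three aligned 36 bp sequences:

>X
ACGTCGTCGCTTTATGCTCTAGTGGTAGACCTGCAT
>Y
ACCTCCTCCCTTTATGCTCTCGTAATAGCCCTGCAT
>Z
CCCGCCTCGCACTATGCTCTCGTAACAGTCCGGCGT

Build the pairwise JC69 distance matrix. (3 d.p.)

X–Y: 7/36 sites differ → p ≈ 0.194444, d = −0.75 ln(1 − 0.259259) = 0.225078 ≈ 0.225.
X–Z: 13/36 sites differ → p ≈ 0.361111, d = −0.75 ln(1 − 0.481481) = 0.492584 ≈ 0.493.
Y–Z: 9/36 sites differ → p = 0.25, d = −0.75 ln(1 − 0.333333) = 0.304098 ≈ 0.304.

d(X,Y) = 0.225, d(X,Z) = 0.493, d(Y,Z) = 0.304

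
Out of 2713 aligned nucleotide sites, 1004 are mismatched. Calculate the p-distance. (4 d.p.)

p = 1004/2713 = 0.370070… ≈ 0.3701 (to 4 d.p.).

0.3701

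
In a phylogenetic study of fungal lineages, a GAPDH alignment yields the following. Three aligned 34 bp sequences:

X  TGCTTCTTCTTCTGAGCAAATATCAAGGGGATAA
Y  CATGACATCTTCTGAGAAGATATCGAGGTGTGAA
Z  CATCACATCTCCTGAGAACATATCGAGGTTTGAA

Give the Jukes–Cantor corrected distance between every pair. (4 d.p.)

d(X,Y) = 0.4770, d(X,Z) = 0.5972, d(Y,Z) = 0.1280

X–Y: 12/34 sites differ → p ≈ 0.352941, d = −0.75 ln(1 − 0.470588) = 0.476991 ≈ 0.4770.
X–Z: 14/34 sites differ → p ≈ 0.411765, d = −0.75 ln(1 − 0.54902) = 0.597249 ≈ 0.5972.
Y–Z: 4/34 sites differ → p ≈ 0.117647, d = −0.75 ln(1 − 0.156863) = 0.127969 ≈ 0.1280.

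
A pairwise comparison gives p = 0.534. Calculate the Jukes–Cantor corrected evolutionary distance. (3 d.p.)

d = −(3/4) ln(1 − 4p/3) = −0.75 ln(1 − 0.712) = −0.75 ln(0.288)
  = −0.75 × (-1.244795) = 0.933596 substitutions/site.

0.934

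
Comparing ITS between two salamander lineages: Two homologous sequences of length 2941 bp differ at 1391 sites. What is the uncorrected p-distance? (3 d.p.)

p = 1391/2941 = 0.472968… ≈ 0.473 (to 3 d.p.).

0.473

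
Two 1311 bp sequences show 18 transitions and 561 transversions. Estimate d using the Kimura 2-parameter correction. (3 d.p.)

P = 18/1311 ≈ 0.01373 and Q = 561/1311 ≈ 0.427918.
Under the Kimura two-parameter model, d = −½ ln(1 − 2P − Q) − ¼ ln(1 − 2Q).
1 − 2P − Q = 0.544622, giving −½ ln(0.544622) = 0.303832.
1 − 2Q = 0.144164, giving −¼ ln(0.144164) = 0.484201.
d = 0.303832 + 0.484201 = 0.788033.

0.788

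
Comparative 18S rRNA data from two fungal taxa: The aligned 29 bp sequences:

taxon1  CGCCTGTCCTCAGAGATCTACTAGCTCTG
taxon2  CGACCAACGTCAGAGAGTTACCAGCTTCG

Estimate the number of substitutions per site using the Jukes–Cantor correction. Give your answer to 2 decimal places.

0.46

The sequences differ at 10 of 29 sites (3, 5, 6, 7, 9, 17, 18, 22, 27, 28), so p = 10/29 ≈ 0.344828.
d = −(3/4) ln(1 − 4p/3) = −0.75 ln(1 − 0.459771) = −0.75 ln(0.540229)
  = −0.75 × (-0.615762) = 0.461822 substitutions/site.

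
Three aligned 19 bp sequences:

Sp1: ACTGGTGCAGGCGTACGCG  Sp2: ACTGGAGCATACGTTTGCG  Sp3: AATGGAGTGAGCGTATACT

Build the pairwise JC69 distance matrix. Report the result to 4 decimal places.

Sp1–Sp2: 5/19 sites differ → p ≈ 0.263158, d = −0.75 ln(1 − 0.350877) = 0.324100 ≈ 0.3241.
Sp1–Sp3: 8/19 sites differ → p ≈ 0.421053, d = −0.75 ln(1 − 0.561404) = 0.618132 ≈ 0.6181.
Sp2–Sp3: 8/19 sites differ → p ≈ 0.421053, d = −0.75 ln(1 − 0.561404) = 0.618132 ≈ 0.6181.

d(Sp1,Sp2) = 0.3241, d(Sp1,Sp3) = 0.6181, d(Sp2,Sp3) = 0.6181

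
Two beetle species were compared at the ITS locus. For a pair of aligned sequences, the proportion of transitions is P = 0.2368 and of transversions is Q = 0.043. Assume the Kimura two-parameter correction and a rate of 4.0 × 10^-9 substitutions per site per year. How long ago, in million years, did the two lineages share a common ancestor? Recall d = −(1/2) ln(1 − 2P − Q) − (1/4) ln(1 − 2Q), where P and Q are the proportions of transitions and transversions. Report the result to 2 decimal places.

Under the Kimura two-parameter model, d = −½ ln(1 − 2P − Q) − ¼ ln(1 − 2Q).
1 − 2P − Q = 0.4834, giving −½ ln(0.4834) = 0.363455.
1 − 2Q = 0.914, giving −¼ ln(0.914) = 0.022481.
d = 0.363455 + 0.022481 = 0.385936.
Under a molecular clock d = 2μt, so t = d/(2μ) = 0.385936 / (2 × 4.0 × 10^-9) = 48.24 million years.

48.24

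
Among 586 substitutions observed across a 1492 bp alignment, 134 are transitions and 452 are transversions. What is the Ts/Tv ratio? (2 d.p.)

0.30

R = 134/452 = 0.296460… ≈ 0.30 (to 2 d.p.).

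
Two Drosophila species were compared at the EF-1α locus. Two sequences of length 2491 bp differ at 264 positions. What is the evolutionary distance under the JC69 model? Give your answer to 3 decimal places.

p = 264/2491 ≈ 0.105982.
d = −(3/4) ln(1 − 4p/3) = −0.75 ln(1 − 0.141309) = −0.75 ln(0.858691)
  = −0.75 × (-0.152346) = 0.114260 substitutions/site.

0.114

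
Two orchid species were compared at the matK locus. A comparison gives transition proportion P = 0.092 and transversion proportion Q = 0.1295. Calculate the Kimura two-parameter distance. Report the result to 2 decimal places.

Under the Kimura two-parameter model, d = −½ ln(1 − 2P − Q) − ¼ ln(1 − 2Q).
1 − 2P − Q = 0.6865, giving −½ ln(0.6865) = 0.188075.
1 − 2Q = 0.741, giving −¼ ln(0.741) = 0.074939.
d = 0.188075 + 0.074939 = 0.263014.

0.26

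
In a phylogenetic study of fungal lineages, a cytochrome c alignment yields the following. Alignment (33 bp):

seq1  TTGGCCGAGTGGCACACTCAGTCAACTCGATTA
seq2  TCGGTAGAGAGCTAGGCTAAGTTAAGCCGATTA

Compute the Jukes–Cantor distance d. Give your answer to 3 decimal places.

0.497

The sequences differ at 12 of 33 sites, so p = 12/33 ≈ 0.363636.
d = −(3/4) ln(1 − 4p/3) = −0.75 ln(1 − 0.484848) = −0.75 ln(0.515152)
  = −0.75 × (-0.663293) = 0.497470 substitutions/site.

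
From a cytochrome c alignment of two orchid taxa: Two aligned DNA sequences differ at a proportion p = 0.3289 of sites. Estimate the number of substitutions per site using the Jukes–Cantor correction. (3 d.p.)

d = −(3/4) ln(1 − 4p/3) = −0.75 ln(1 − 0.438533) = −0.75 ln(0.561467)
  = −0.75 × (-0.577202) = 0.432902 substitutions/site.

0.433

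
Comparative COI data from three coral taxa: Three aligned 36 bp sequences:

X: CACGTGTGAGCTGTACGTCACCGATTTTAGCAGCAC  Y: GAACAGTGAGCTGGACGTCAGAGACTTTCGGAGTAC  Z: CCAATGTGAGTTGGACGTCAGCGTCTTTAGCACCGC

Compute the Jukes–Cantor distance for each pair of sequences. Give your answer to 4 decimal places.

d(X,Y) = 0.3924, d(X,Z) = 0.3470, d(Y,Z) = 0.4408

X–Y: 11/36 sites differ → p ≈ 0.305556, d = −0.75 ln(1 − 0.407408) = 0.392437 ≈ 0.3924.
X–Z: 10/36 sites differ → p ≈ 0.277778, d = −0.75 ln(1 − 0.370371) = 0.346968 ≈ 0.3470.
Y–Z: 12/36 sites differ → p ≈ 0.333333, d = −0.75 ln(1 − 0.444444) = 0.440839 ≈ 0.4408.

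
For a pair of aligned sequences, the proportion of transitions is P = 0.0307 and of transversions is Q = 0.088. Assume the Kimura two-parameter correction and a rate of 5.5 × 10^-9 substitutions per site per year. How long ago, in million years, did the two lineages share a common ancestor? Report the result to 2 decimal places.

Under the Kimura two-parameter model, d = −½ ln(1 − 2P − Q) − ¼ ln(1 − 2Q).
1 − 2P − Q = 0.8506, giving −½ ln(0.8506) = 0.080907.
1 − 2Q = 0.824, giving −¼ ln(0.824) = 0.048396.
d = 0.080907 + 0.048396 = 0.129303.
Under a molecular clock d = 2μt, so t = d/(2μ) = 0.129303 / (2 × 5.5 × 10^-9) = 11.75 million years.

11.75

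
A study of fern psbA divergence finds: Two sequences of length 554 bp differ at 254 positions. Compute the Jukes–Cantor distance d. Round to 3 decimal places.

p = 254/554 ≈ 0.458484.
d = −(3/4) ln(1 − 4p/3) = −0.75 ln(1 − 0.611312) = −0.75 ln(0.388688)
  = −0.75 × (-0.944978) = 0.708734 substitutions/site.

0.709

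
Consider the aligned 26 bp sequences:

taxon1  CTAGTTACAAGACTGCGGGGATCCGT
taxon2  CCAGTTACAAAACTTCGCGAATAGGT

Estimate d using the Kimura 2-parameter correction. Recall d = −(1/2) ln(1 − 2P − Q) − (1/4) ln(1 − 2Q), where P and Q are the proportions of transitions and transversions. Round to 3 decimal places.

Of 26 sites, 3 differences are transitions and 4 are transversions, so P = 3/26 ≈ 0.115385 and Q = 4/26 ≈ 0.153846.
Under the Kimura two-parameter model, d = −½ ln(1 − 2P − Q) − ¼ ln(1 − 2Q).
1 − 2P − Q = 0.615384, giving −½ ln(0.615384) = 0.242754.
1 − 2Q = 0.692308, giving −¼ ln(0.692308) = 0.091931.
d = 0.242754 + 0.091931 = 0.334685.

0.335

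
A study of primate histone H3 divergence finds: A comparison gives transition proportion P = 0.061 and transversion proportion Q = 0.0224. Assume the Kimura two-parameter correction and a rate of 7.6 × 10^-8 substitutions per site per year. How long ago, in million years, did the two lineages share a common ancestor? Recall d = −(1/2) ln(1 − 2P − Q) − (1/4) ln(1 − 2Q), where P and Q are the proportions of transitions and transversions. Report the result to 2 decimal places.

Under the Kimura two-parameter model, d = −½ ln(1 − 2P − Q) − ¼ ln(1 − 2Q).
1 − 2P − Q = 0.8556, giving −½ ln(0.8556) = 0.077976.
1 − 2Q = 0.9552, giving −¼ ln(0.9552) = 0.011459.
d = 0.077976 + 0.011459 = 0.089435.
Under a molecular clock d = 2μt, so t = d/(2μ) = 0.089435 / (2 × 7.6 × 10^-8) = 0.59 million years.

0.59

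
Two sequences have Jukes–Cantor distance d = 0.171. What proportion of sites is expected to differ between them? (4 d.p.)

0.1529

p = (3/4)(1 − e^(−4d/3)) = 0.75 × (1 − e^(-0.228)) = 0.75 × (1 − 0.796124) = 0.152907.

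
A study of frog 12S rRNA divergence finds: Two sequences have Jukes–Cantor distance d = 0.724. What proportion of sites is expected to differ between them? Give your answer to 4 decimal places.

0.4644

p = (3/4)(1 − e^(−4d/3)) = 0.75 × (1 − e^(-0.965333)) = 0.75 × (1 − 0.380856) = 0.464358.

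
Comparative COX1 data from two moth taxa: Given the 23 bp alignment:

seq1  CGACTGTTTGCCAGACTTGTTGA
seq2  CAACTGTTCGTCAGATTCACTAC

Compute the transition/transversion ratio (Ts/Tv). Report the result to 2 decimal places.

Transitions are A↔G and C↔T; transversions are all other mismatches.
Transitions: 8. Transversions: 1.
R = 8/1 = 8.00.

8.00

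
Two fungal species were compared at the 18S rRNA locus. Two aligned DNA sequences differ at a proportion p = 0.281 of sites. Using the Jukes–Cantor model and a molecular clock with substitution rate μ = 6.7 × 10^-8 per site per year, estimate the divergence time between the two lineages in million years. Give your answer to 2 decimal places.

2.63

d = −(3/4) ln(1 − 4p/3) = −0.75 ln(1 − 0.374667) = −0.75 ln(0.625333)
  = −0.75 × (-0.469471) = 0.352103 substitutions/site.
Under a molecular clock d = 2μt, so t = d/(2μ) = 0.352103 / (2 × 6.7 × 10^-8) = 2.63 million years.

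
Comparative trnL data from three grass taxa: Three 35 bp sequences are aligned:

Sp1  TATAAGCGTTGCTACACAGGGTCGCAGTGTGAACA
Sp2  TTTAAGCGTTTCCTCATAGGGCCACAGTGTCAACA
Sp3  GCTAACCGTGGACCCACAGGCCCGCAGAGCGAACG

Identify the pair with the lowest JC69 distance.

Sp1–Sp2: 8/35 differ, p = 0.229, d = 0.273.
Sp1–Sp3: 12/35 differ, p = 0.343, d = 0.458.
Sp2–Sp3: 14/35 differ, p = 0.400, d = 0.572.
The smallest distance is between Sp1 and Sp2.

Sp1 and Sp2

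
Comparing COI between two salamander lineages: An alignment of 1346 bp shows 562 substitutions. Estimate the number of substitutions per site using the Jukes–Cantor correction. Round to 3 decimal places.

0.610

p = 562/1346 ≈ 0.417533.
d = −(3/4) ln(1 − 4p/3) = −0.75 ln(1 − 0.556711) = −0.75 ln(0.443289)
  = −0.75 × (-0.813533) = 0.610150 substitutions/site.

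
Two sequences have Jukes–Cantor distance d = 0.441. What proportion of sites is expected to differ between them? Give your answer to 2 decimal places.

p = (3/4)(1 − e^(−4d/3)) = 0.75 × (1 − e^(-0.588)) = 0.75 × (1 − 0.555437) = 0.333422.

0.33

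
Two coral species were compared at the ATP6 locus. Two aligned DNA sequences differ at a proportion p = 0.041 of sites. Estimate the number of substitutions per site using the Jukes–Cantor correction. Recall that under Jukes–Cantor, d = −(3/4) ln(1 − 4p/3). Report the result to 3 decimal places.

0.042

d = −(3/4) ln(1 − 4p/3) = −0.75 ln(1 − 0.054667) = −0.75 ln(0.945333)
  = −0.75 × (-0.056218) = 0.042164 substitutions/site.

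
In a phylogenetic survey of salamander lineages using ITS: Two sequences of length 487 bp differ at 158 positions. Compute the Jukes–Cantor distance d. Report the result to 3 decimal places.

0.425

p = 158/487 ≈ 0.324435.
d = −(3/4) ln(1 − 4p/3) = −0.75 ln(1 − 0.43258) = −0.75 ln(0.56742)
  = −0.75 × (-0.566656) = 0.424992 substitutions/site.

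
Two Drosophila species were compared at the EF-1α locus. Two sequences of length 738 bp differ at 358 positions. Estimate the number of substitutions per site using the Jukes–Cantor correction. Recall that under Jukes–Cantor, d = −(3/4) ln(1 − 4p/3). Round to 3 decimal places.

0.781

p = 358/738 ≈ 0.485095.
d = −(3/4) ln(1 − 4p/3) = −0.75 ln(1 − 0.646793) = −0.75 ln(0.353207)
  = −0.75 × (-1.040701) = 0.780526 substitutions/site.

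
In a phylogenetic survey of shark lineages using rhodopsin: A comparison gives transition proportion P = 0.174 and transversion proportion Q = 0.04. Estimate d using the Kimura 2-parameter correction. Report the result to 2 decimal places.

Under the Kimura two-parameter model, d = −½ ln(1 − 2P − Q) − ¼ ln(1 − 2Q).
1 − 2P − Q = 0.612, giving −½ ln(0.612) = 0.245511.
1 − 2Q = 0.92, giving −¼ ln(0.92) = 0.020845.
d = 0.245511 + 0.020845 = 0.266356.

0.27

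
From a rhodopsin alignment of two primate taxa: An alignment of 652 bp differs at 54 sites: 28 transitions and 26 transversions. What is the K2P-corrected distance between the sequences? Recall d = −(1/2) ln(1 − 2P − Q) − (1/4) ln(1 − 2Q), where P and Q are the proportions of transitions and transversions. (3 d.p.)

0.088

P = 28/652 ≈ 0.042945 and Q = 26/652 ≈ 0.039877.
Under the Kimura two-parameter model, d = −½ ln(1 − 2P − Q) − ¼ ln(1 − 2Q).
1 − 2P − Q = 0.874233, giving −½ ln(0.874233) = 0.067204.
1 − 2Q = 0.920246, giving −¼ ln(0.920246) = 0.020779.
d = 0.067204 + 0.020779 = 0.087983.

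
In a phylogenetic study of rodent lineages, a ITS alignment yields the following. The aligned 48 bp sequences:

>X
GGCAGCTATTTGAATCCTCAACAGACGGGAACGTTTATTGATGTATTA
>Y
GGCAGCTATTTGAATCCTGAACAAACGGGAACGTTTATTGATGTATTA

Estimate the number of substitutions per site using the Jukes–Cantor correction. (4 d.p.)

The sequences differ at 2 of 48 sites (19, 24), so p = 2/48 ≈ 0.041667.
d = −(3/4) ln(1 − 4p/3) = −0.75 ln(1 − 0.055556) = −0.75 ln(0.944444)
  = −0.75 × (-0.057159) = 0.042869 substitutions/site.

0.0429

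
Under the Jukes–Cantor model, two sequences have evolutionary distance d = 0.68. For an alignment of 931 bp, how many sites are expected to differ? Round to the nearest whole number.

Invert JC69: p = (3/4)(1 − e^(−4d/3)) = 0.75 × (1 − e^(-0.906667)) = 0.75 × (1 − 0.403868) = 0.447099.
Expected differing sites = pL ≈ 0.447099 × 931 = 416.249169 ≈ 416.

416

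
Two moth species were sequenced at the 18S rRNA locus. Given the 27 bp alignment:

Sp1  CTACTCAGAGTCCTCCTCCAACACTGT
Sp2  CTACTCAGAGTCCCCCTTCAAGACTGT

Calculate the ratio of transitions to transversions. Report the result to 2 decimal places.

Transitions are A↔G and C↔T; transversions are all other mismatches.
Transitions: 2. Transversions: 1.
R = 2/1 = 2.00.

2.00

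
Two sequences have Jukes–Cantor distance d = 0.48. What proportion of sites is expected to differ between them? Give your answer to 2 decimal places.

p = (3/4)(1 − e^(−4d/3)) = 0.75 × (1 − e^(-0.64)) = 0.75 × (1 − 0.527292) = 0.354531.

0.35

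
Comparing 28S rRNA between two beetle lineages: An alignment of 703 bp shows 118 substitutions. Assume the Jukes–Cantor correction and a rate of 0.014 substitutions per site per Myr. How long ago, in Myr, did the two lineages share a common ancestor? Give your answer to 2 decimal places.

6.79

p = 118/703 ≈ 0.167852.
d = −(3/4) ln(1 − 4p/3) = −0.75 ln(1 − 0.223803) = −0.75 ln(0.776197)
  = −0.75 × (-0.253349) = 0.190012 substitutions/site.
Under a molecular clock d = 2μt, so t = d/(2μ) = 0.190012 / (2 × 0.014) = 6.79 Myr.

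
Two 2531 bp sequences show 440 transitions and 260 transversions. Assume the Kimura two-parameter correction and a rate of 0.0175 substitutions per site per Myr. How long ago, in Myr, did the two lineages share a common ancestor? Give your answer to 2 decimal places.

P = 440/2531 ≈ 0.173844 and Q = 260/2531 ≈ 0.102726.
Under the Kimura two-parameter model, d = −½ ln(1 − 2P − Q) − ¼ ln(1 − 2Q).
1 − 2P − Q = 0.549586, giving −½ ln(0.549586) = 0.299295.
1 − 2Q = 0.794548, giving −¼ ln(0.794548) = 0.057495.
d = 0.299295 + 0.057495 = 0.356790.
Under a molecular clock d = 2μt, so t = d/(2μ) = 0.356790 / (2 × 0.0175) = 10.19 Myr.

10.19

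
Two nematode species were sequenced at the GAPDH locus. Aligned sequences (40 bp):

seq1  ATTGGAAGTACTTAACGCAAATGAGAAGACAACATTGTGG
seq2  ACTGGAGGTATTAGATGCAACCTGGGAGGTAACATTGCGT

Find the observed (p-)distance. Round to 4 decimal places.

0.3750

The sequences differ at 15 of 40 positions.
p = 15/40 = 0.3750.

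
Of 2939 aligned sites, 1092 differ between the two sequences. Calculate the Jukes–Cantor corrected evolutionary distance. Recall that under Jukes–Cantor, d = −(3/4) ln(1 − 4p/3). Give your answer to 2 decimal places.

p = 1092/2939 ≈ 0.371555.
d = −(3/4) ln(1 − 4p/3) = −0.75 ln(1 − 0.495407) = −0.75 ln(0.504593)
  = −0.75 × (-0.684003) = 0.513002 substitutions/site.

0.51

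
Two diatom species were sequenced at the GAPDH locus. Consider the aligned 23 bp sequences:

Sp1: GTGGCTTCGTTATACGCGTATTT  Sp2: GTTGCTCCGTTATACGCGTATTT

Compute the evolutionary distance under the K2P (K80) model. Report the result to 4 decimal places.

0.0926

Of 23 sites, 1 differences are transitions and 1 are transversions, so P = 1/23 ≈ 0.043478 and Q = 1/23 ≈ 0.043478.
Under the Kimura two-parameter model, d = −½ ln(1 − 2P − Q) − ¼ ln(1 − 2Q).
1 − 2P − Q = 0.869566, giving −½ ln(0.869566) = 0.069881.
1 − 2Q = 0.913044, giving −¼ ln(0.913044) = 0.022743.
d = 0.069881 + 0.022743 = 0.092624.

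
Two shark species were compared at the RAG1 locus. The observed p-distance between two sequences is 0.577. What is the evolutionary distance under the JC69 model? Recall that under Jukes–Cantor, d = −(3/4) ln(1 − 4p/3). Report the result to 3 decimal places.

1.100

d = −(3/4) ln(1 − 4p/3) = −0.75 ln(1 − 0.769333) = −0.75 ln(0.230667)
  = −0.75 × (-1.466780) = 1.100085 substitutions/site.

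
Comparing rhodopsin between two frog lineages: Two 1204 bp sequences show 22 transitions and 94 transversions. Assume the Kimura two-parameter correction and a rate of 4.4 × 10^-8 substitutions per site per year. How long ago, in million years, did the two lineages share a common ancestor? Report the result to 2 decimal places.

P = 22/1204 ≈ 0.018272 and Q = 94/1204 ≈ 0.078073.
Under the Kimura two-parameter model, d = −½ ln(1 − 2P − Q) − ¼ ln(1 − 2Q).
1 − 2P − Q = 0.885383, giving −½ ln(0.885383) = 0.060867.
1 − 2Q = 0.843854, giving −¼ ln(0.843854) = 0.042444.
d = 0.060867 + 0.042444 = 0.103311.
Under a molecular clock d = 2μt, so t = d/(2μ) = 0.103311 / (2 × 4.4 × 10^-8) = 1.17 million years.

1.17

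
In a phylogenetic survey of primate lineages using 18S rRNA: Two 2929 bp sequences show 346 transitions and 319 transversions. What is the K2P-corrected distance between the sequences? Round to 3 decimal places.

P = 346/2929 ≈ 0.118129 and Q = 319/2929 ≈ 0.108911.
Under the Kimura two-parameter model, d = −½ ln(1 − 2P − Q) − ¼ ln(1 − 2Q).
1 − 2P − Q = 0.654831, giving −½ ln(0.654831) = 0.211689.
1 − 2Q = 0.782178, giving −¼ ln(0.782178) = 0.061418.
d = 0.211689 + 0.061418 = 0.273107.

0.273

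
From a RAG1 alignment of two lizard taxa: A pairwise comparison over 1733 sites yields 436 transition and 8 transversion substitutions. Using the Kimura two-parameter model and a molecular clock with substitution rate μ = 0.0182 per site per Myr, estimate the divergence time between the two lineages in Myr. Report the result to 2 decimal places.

P = 436/1733 ≈ 0.251587 and Q = 8/1733 ≈ 0.004616.
Under the Kimura two-parameter model, d = −½ ln(1 − 2P − Q) − ¼ ln(1 − 2Q).
1 − 2P − Q = 0.49221, giving −½ ln(0.49221) = 0.354425.
1 − 2Q = 0.990768, giving −¼ ln(0.990768) = 0.002319.
d = 0.354425 + 0.002319 = 0.356744.
Under a molecular clock d = 2μt, so t = d/(2μ) = 0.356744 / (2 × 0.0182) = 9.80 Myr.

9.80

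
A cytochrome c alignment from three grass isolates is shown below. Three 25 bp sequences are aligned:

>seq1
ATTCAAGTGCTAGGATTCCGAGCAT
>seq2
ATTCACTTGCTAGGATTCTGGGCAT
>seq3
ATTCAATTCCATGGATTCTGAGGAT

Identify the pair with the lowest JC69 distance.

seq1–seq2: 4/25 differ, p = 0.160, d = 0.180.
seq1–seq3: 6/25 differ, p = 0.240, d = 0.289.
seq2–seq3: 6/25 differ, p = 0.240, d = 0.289.
The smallest distance is between seq1 and seq2.

seq1 and seq2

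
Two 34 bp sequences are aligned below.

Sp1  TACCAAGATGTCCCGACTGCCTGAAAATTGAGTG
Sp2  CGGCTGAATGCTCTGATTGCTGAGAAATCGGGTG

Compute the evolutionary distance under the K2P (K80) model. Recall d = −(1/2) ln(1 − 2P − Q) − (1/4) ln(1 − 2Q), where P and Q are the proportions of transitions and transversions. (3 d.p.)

1.007

Of 34 sites, 13 differences are transitions and 3 are transversions, so P = 13/34 ≈ 0.382353 and Q = 3/34 ≈ 0.088235.
Under the Kimura two-parameter model, d = −½ ln(1 − 2P − Q) − ¼ ln(1 − 2Q).
1 − 2P − Q = 0.147059, giving −½ ln(0.147059) = 0.958461.
1 − 2Q = 0.82353, giving −¼ ln(0.82353) = 0.048539.
d = 0.958461 + 0.048539 = 1.007000.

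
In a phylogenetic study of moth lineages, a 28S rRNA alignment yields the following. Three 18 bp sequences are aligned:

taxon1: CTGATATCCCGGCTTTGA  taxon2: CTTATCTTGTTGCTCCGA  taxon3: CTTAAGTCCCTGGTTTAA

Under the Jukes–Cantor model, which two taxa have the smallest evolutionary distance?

taxon1–taxon2: 8/18 differ, p = 0.444, d = 0.673.
taxon1–taxon3: 6/18 differ, p = 0.333, d = 0.441.
taxon2–taxon3: 9/18 differ, p = 0.500, d = 0.824.
The smallest distance is between taxon1 and taxon3.

taxon1 and taxon3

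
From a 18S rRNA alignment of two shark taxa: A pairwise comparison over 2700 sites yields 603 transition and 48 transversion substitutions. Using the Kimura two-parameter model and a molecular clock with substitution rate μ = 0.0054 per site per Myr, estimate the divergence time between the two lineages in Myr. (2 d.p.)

P = 603/2700 ≈ 0.223333 and Q = 48/2700 ≈ 0.017778.
Under the Kimura two-parameter model, d = −½ ln(1 − 2P − Q) − ¼ ln(1 − 2Q).
1 − 2P − Q = 0.535556, giving −½ ln(0.535556) = 0.312225.
1 − 2Q = 0.964444, giving −¼ ln(0.964444) = 0.009051.
d = 0.312225 + 0.009051 = 0.321276.
Under a molecular clock d = 2μt, so t = d/(2μ) = 0.321276 / (2 × 0.0054) = 29.75 Myr.

29.75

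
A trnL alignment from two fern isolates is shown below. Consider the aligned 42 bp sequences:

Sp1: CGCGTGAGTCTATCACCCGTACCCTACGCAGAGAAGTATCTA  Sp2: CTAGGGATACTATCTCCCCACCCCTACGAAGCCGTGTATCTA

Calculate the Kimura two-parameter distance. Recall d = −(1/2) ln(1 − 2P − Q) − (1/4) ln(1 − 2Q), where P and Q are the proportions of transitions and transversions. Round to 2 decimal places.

Of 42 sites, 1 differences are transitions and 13 are transversions, so P = 1/42 ≈ 0.02381 and Q = 13/42 ≈ 0.309524.
Under the Kimura two-parameter model, d = −½ ln(1 − 2P − Q) − ¼ ln(1 − 2Q).
1 − 2P − Q = 0.642856, giving −½ ln(0.642856) = 0.220917.
1 − 2Q = 0.380952, giving −¼ ln(0.380952) = 0.241270.
d = 0.220917 + 0.241270 = 0.462187.

0.46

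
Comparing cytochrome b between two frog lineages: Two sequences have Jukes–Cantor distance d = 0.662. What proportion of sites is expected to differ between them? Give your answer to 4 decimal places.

0.4397

p = (3/4)(1 − e^(−4d/3)) = 0.75 × (1 − e^(-0.882667)) = 0.75 × (1 − 0.413678) = 0.439742.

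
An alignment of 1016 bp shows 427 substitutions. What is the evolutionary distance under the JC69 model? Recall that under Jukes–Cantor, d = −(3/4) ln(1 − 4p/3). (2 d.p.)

0.62

p = 427/1016 ≈ 0.420276.
d = −(3/4) ln(1 − 4p/3) = −0.75 ln(1 − 0.560368) = −0.75 ln(0.439632)
  = −0.75 × (-0.821817) = 0.616363 substitutions/site.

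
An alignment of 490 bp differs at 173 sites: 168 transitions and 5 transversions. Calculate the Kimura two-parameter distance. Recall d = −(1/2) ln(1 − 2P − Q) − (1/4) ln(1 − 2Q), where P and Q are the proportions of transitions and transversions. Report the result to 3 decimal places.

0.600

P = 168/490 ≈ 0.342857 and Q = 5/490 ≈ 0.010204.
Under the Kimura two-parameter model, d = −½ ln(1 − 2P − Q) − ¼ ln(1 − 2Q).
1 − 2P − Q = 0.304082, giving −½ ln(0.304082) = 0.595229.
1 − 2Q = 0.979592, giving −¼ ln(0.979592) = 0.005155.
d = 0.595229 + 0.005155 = 0.600384.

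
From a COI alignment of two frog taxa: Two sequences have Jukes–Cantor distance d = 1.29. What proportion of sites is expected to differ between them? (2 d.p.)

0.62

p = (3/4)(1 − e^(−4d/3)) = 0.75 × (1 − e^(-1.72)) = 0.75 × (1 − 0.179066) = 0.615701.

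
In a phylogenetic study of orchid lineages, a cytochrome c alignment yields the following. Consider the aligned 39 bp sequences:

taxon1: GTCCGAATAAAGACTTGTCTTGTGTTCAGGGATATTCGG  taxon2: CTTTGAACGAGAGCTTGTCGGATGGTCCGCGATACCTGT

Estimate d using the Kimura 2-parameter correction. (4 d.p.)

0.7917

Of 39 sites, 11 differences are transitions and 7 are transversions, so P = 11/39 ≈ 0.282051 and Q = 7/39 ≈ 0.179487.
Under the Kimura two-parameter model, d = −½ ln(1 − 2P − Q) − ¼ ln(1 − 2Q).
1 − 2P − Q = 0.256411, giving −½ ln(0.256411) = 0.680487.
1 − 2Q = 0.641026, giving −¼ ln(0.641026) = 0.111171.
d = 0.680487 + 0.111171 = 0.791658.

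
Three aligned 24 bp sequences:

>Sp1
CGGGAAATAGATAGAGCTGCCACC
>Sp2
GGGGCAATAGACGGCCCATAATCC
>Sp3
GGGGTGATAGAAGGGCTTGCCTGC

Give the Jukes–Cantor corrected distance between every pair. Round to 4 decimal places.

Sp1–Sp2: 11/24 sites differ → p ≈ 0.458333, d = −0.75 ln(1 − 0.611111) = 0.708346 ≈ 0.7083.
Sp1–Sp3: 10/24 sites differ → p ≈ 0.416667, d = −0.75 ln(1 − 0.555556) = 0.608198 ≈ 0.6082.
Sp2–Sp3: 10/24 sites differ → p ≈ 0.416667, d = −0.75 ln(1 − 0.555556) = 0.608198 ≈ 0.6082.

d(Sp1,Sp2) = 0.7083, d(Sp1,Sp3) = 0.6082, d(Sp2,Sp3) = 0.6082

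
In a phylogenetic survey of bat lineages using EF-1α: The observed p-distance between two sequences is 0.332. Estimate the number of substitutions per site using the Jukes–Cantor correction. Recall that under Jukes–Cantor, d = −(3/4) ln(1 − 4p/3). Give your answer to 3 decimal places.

0.438

d = −(3/4) ln(1 − 4p/3) = −0.75 ln(1 − 0.442667) = −0.75 ln(0.557333)
  = −0.75 × (-0.584592) = 0.438444 substitutions/site.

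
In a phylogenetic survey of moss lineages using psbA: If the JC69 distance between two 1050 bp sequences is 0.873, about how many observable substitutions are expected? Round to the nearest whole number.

Invert JC69: p = (3/4)(1 − e^(−4d/3)) = 0.75 × (1 − e^(-1.164)) = 0.75 × (1 − 0.312235) = 0.515824.
Expected differing sites = pL ≈ 0.515824 × 1050 = 541.6152 ≈ 542.

542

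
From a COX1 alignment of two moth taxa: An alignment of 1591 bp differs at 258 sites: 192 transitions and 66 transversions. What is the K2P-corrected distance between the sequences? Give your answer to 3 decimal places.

P = 192/1591 ≈ 0.120679 and Q = 66/1591 ≈ 0.041483.
Under the Kimura two-parameter model, d = −½ ln(1 − 2P − Q) − ¼ ln(1 − 2Q).
1 − 2P − Q = 0.717159, giving −½ ln(0.717159) = 0.166229.
1 − 2Q = 0.917034, giving −¼ ln(0.917034) = 0.021653.
d = 0.166229 + 0.021653 = 0.187882.

0.188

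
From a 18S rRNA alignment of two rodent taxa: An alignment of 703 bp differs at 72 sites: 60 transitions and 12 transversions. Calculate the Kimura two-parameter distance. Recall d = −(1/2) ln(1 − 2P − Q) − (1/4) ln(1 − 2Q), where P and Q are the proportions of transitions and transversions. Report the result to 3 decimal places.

0.113

P = 60/703 ≈ 0.085349 and Q = 12/703 ≈ 0.01707.
Under the Kimura two-parameter model, d = −½ ln(1 − 2P − Q) − ¼ ln(1 − 2Q).
1 − 2P − Q = 0.812232, giving −½ ln(0.812232) = 0.103985.
1 − 2Q = 0.96586, giving −¼ ln(0.96586) = 0.008684.
d = 0.103985 + 0.008684 = 0.112669.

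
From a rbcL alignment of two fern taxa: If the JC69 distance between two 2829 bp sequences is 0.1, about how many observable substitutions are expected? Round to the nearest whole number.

Invert JC69: p = (3/4)(1 − e^(−4d/3)) = 0.75 × (1 − e^(-0.133333)) = 0.75 × (1 − 0.875174) = 0.093620.
Expected differing sites = pL ≈ 0.093620 × 2829 = 264.85098 ≈ 265.

265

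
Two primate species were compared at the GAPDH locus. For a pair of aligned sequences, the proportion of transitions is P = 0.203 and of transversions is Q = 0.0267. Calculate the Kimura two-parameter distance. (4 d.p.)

0.2972

Under the Kimura two-parameter model, d = −½ ln(1 − 2P − Q) − ¼ ln(1 − 2Q).
1 − 2P − Q = 0.5673, giving −½ ln(0.5673) = 0.283434.
1 − 2Q = 0.9466, giving −¼ ln(0.9466) = 0.013720.
d = 0.283434 + 0.013720 = 0.297154.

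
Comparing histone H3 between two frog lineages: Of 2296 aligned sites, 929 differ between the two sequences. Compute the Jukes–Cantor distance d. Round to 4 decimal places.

0.5816

p = 929/2296 ≈ 0.404617.
d = −(3/4) ln(1 − 4p/3) = −0.75 ln(1 − 0.539489) = −0.75 ln(0.460511)
  = −0.75 × (-0.775419) = 0.581564 substitutions/site.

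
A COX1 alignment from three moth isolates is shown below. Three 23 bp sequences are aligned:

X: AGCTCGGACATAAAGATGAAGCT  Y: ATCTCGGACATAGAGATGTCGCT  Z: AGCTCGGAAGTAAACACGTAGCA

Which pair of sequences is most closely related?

X–Y: 4/23 differ, p = 0.174, d = 0.198.
X–Z: 6/23 differ, p = 0.261, d = 0.321.
Y–Z: 8/23 differ, p = 0.348, d = 0.467.
The smallest distance is between X and Y.

X and Y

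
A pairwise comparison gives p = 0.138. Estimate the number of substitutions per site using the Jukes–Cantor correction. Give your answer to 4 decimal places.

0.1525

d = −(3/4) ln(1 − 4p/3) = −0.75 ln(1 − 0.184) = −0.75 ln(0.816)
  = −0.75 × (-0.203341) = 0.152506 substitutions/site.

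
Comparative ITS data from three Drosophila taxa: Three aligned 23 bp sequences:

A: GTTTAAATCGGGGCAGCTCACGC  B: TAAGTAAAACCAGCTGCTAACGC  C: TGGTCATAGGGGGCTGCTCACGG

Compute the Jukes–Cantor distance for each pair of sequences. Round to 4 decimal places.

d(A,B) = 0.8922, d(A,C) = 0.5532, d(B,C) = 0.7614

A–B: 12/23 sites differ → p ≈ 0.521739, d = −0.75 ln(1 − 0.695652) = 0.892188 ≈ 0.8922.
A–C: 9/23 sites differ → p ≈ 0.391304, d = −0.75 ln(1 − 0.521739) = 0.553199 ≈ 0.5532.
B–C: 11/23 sites differ → p ≈ 0.478261, d = −0.75 ln(1 − 0.637681) = 0.761423 ≈ 0.7614.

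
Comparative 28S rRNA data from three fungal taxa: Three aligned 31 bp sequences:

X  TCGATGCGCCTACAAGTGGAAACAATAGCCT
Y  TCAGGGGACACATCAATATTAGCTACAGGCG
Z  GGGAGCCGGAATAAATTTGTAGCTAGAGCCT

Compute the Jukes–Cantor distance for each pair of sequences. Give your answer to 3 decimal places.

d(X,Y) = 1.116, d(X,Z) = 0.777, d(Y,Z) = 1.116

X–Y: 18/31 sites differ → p ≈ 0.580645, d = −0.75 ln(1 − 0.774193) = 1.116056 ≈ 1.116.
X–Z: 15/31 sites differ → p ≈ 0.483871, d = −0.75 ln(1 − 0.645161) = 0.777068 ≈ 0.777.
Y–Z: 18/31 sites differ → p ≈ 0.580645, d = −0.75 ln(1 − 0.774193) = 1.116056 ≈ 1.116.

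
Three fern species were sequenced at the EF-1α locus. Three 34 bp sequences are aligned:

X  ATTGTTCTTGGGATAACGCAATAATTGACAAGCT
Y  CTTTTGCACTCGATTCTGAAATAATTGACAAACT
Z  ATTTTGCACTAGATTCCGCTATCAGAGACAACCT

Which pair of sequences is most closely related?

X–Y: 12/34 differ, p = 0.353, d = 0.477.
X–Z: 13/34 differ, p = 0.382, d = 0.535.
Y–Z: 9/34 differ, p = 0.265, d = 0.326.
The smallest distance is between Y and Z.

Y and Z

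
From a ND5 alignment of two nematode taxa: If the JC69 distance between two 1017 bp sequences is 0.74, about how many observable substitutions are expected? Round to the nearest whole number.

Invert JC69: p = (3/4)(1 − e^(−4d/3)) = 0.75 × (1 − e^(-0.986667)) = 0.75 × (1 − 0.372817) = 0.470387.
Expected differing sites = pL ≈ 0.470387 × 1017 = 478.383579 ≈ 478.

478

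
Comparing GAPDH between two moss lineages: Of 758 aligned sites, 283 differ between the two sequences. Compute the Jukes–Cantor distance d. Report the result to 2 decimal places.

p = 283/758 ≈ 0.373351.
d = −(3/4) ln(1 − 4p/3) = −0.75 ln(1 − 0.497801) = −0.75 ln(0.502199)
  = −0.75 × (-0.688759) = 0.516569 substitutions/site.

0.52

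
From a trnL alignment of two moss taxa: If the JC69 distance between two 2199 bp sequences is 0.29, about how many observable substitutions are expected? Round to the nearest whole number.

Invert JC69: p = (3/4)(1 − e^(−4d/3)) = 0.75 × (1 − e^(-0.386667)) = 0.75 × (1 − 0.679317) = 0.240512.
Expected differing sites = pL ≈ 0.240512 × 2199 = 528.885888 ≈ 529.

529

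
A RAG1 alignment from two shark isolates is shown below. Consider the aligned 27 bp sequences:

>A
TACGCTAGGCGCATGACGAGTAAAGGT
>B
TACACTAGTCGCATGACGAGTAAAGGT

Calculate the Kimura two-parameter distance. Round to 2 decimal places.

0.08

Of 27 sites, 1 differences are transitions and 1 are transversions, so P = 1/27 ≈ 0.037037 and Q = 1/27 ≈ 0.037037.
Under the Kimura two-parameter model, d = −½ ln(1 − 2P − Q) − ¼ ln(1 − 2Q).
1 − 2P − Q = 0.888889, giving −½ ln(0.888889) = 0.058891.
1 − 2Q = 0.925926, giving −¼ ln(0.925926) = 0.019240.
d = 0.058891 + 0.019240 = 0.078131.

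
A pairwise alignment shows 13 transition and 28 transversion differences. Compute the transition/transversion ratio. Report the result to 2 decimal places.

0.46

R = 13/28 = 0.464285… ≈ 0.46 (to 2 d.p.).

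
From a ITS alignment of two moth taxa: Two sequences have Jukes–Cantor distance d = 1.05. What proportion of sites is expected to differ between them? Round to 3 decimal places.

p = (3/4)(1 − e^(−4d/3)) = 0.75 × (1 − e^(-1.4)) = 0.75 × (1 − 0.246597) = 0.565052.

0.565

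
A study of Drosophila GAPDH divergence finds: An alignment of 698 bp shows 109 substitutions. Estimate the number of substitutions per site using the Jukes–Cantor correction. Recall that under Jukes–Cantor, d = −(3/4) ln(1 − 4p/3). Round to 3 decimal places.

p = 109/698 ≈ 0.15616.
d = −(3/4) ln(1 − 4p/3) = −0.75 ln(1 − 0.208213) = −0.75 ln(0.791787)
  = −0.75 × (-0.233463) = 0.175097 substitutions/site.

0.175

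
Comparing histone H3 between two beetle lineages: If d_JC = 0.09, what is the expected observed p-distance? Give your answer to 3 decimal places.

p = (3/4)(1 − e^(−4d/3)) = 0.75 × (1 − e^(-0.12)) = 0.75 × (1 − 0.886920) = 0.084810.

0.085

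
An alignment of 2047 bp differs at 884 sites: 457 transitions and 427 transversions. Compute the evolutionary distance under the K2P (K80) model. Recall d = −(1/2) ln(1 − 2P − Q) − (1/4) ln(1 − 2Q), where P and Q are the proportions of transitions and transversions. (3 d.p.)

P = 457/2047 ≈ 0.223254 and Q = 427/2047 ≈ 0.208598.
Under the Kimura two-parameter model, d = −½ ln(1 − 2P − Q) − ¼ ln(1 − 2Q).
1 − 2P − Q = 0.344894, giving −½ ln(0.344894) = 0.532259.
1 − 2Q = 0.582804, giving −¼ ln(0.582804) = 0.134976.
d = 0.532259 + 0.134976 = 0.667235.

0.667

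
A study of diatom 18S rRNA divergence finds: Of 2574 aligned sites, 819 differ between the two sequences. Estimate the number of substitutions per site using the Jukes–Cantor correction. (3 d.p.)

p = 819/2574 ≈ 0.318182.
d = −(3/4) ln(1 − 4p/3) = −0.75 ln(1 − 0.424243) = −0.75 ln(0.575757)
  = −0.75 × (-0.552070) = 0.414053 substitutions/site.

0.414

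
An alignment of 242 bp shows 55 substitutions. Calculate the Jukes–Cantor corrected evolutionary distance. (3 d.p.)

p = 55/242 ≈ 0.227273.
d = −(3/4) ln(1 − 4p/3) = −0.75 ln(1 − 0.303031) = −0.75 ln(0.696969)
  = −0.75 × (-0.361014) = 0.270761 substitutions/site.

0.271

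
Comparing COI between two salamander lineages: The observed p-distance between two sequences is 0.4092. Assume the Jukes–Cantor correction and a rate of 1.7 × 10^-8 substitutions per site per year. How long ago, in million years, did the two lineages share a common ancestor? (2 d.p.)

d = −(3/4) ln(1 − 4p/3) = −0.75 ln(1 − 0.5456) = −0.75 ln(0.4544)
  = −0.75 × (-0.788777) = 0.591583 substitutions/site.
Under a molecular clock d = 2μt, so t = d/(2μ) = 0.591583 / (2 × 1.7 × 10^-8) = 17.40 million years.

17.40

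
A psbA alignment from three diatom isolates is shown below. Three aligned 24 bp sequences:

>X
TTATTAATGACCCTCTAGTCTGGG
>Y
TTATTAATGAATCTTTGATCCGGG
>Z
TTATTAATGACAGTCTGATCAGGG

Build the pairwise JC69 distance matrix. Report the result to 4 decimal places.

X–Y: 6/24 sites differ → p = 0.25, d = −0.75 ln(1 − 0.333333) = 0.304098 ≈ 0.3041.
X–Z: 5/24 sites differ → p ≈ 0.208333, d = −0.75 ln(1 − 0.277777) = 0.244066 ≈ 0.2441.
Y–Z: 5/24 sites differ → p ≈ 0.208333, d = −0.75 ln(1 − 0.277777) = 0.244066 ≈ 0.2441.

d(X,Y) = 0.3041, d(X,Z) = 0.2441, d(Y,Z) = 0.2441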